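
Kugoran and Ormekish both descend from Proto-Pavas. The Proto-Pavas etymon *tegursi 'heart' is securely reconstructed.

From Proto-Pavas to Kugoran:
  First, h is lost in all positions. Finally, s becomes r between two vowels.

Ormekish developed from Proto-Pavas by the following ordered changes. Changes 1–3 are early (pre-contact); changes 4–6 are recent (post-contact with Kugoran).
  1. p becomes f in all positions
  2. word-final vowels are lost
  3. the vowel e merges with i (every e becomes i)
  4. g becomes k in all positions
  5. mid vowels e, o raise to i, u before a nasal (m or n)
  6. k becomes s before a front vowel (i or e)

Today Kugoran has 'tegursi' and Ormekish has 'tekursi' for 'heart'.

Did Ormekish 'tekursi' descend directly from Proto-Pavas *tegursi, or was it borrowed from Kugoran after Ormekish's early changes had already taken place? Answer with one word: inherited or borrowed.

If inherited, *tegursi would pass through all of Ormekish's changes:
Ormekish: *tegursi
  tegursi (rule 1 does not apply)
  tegursi → tegurs   [apocope]
  tegurs → tigurs   [vowel merger]
  tigurs → tikurs   [unconditioned shift]
  tikurs (rule 5 does not apply)
  tikurs (rule 6 does not apply)
  giving Ormekish tikurs.
If borrowed from Kugoran 'tegursi' after the early changes, it would undergo only the recent ones:
  rule 4 (unconditioned shift): tegursi → tekursi
  rule 5 (pre-nasal raising): no change (tekursi)
  rule 6 (palatalisation): no change (tekursi)
  ⇒ as a loan: tekursi
Ormekish 'tekursi' matches the loan outcome 'tekursi', not the inherited 'tikurs' — it skipped the early Ormekish changes, so it was borrowed from Kugoran.

borrowed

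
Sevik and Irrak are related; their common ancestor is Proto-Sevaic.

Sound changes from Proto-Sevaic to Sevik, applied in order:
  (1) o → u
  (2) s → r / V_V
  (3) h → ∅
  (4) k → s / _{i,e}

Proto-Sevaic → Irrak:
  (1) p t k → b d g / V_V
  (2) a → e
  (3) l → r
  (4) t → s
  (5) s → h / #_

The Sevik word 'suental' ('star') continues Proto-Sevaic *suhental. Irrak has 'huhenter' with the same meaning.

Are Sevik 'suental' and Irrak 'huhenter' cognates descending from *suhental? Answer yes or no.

Derive the expected Irrak reflex of *suhental:
Irrak: *suhental
  suhental (rule 1 does not apply)
  suhental → suhentel   [vowel merger]
  suhentel → suhenter   [unconditioned shift]
  suhenter → suhenser   [unconditioned shift]
  suhenser → huhenser   [debuccalisation]
  giving Irrak huhenser.
The regular Irrak reflex would be 'huhenser', but the attested form is 'huhenter'. The correspondence is irregular, so they are not cognates (the Irrak form has a different source).

no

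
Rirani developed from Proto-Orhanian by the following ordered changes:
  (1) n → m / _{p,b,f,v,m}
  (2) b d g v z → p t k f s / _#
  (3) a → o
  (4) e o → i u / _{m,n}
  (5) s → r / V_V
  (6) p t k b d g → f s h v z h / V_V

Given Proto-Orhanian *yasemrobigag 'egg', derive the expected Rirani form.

yorimrovihok

Rirani: start from *yasemrobigag.
  rule 1: no change — yasemrobigag
  rule 2 (final devoicing): yasemrobigag → yasemrobigak
  rule 3 (vowel merger): yasemrobigak → yosemrobigok
  rule 4 (pre-nasal raising): yosemrobigok → yosimrobigok
  rule 5 (rhotacism): yosimrobigok → yorimrobigok
  rule 6 (intervocalic lenition): yorimrobigok → yorimrovihok
  ⇒ Rirani yorimrovihok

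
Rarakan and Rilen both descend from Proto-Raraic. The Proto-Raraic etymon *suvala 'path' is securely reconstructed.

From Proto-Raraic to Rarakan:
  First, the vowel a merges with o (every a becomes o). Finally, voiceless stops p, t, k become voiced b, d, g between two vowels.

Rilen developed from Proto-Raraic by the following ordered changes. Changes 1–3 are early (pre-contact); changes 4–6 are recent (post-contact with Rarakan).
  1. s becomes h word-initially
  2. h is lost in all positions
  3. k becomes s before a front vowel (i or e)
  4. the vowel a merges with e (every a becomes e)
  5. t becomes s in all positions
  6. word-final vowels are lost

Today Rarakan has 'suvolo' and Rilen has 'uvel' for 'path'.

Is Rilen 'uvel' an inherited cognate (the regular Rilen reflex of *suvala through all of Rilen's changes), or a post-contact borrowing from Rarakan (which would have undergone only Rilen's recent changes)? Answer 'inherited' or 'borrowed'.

If inherited, *suvala would pass through all of Rilen's changes:
Rilen: *suvala > huvala > uvala > uvele > uvel  (by debuccalisation, h-loss, vowel merger, apocope)
If borrowed from Rarakan 'suvolo' after the early changes, it would undergo only the recent ones:
  rule 4 (vowel merger): no change (suvolo)
  rule 5 (unconditioned shift): no change (suvolo)
  rule 6 (apocope): suvolo → suvol
  ⇒ as a loan: suvol
Rilen 'uvel' matches the inherited outcome exactly, so it is an inherited cognate, not a loan.

inherited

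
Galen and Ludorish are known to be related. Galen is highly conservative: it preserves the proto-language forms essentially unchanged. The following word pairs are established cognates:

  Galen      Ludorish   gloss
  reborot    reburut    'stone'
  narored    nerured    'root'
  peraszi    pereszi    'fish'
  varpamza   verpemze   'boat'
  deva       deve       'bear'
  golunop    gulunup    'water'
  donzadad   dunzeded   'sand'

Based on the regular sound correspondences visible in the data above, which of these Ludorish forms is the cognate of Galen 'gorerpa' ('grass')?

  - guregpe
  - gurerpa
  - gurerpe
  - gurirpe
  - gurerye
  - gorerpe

gurerpe

reborot ~ reburut, narored ~ nerured — Galen o corresponds to Ludorish u after a consonant, before r.
varpamza ~ verpemze, deva ~ deve — Galen a corresponds to Ludorish e word-finally.
Applying these to Galen 'gorerpa':
  gorerpa → gurerpa   (o→u after a consonant, before r)
  gurerpa → gurerpe   (a→e word-finally)
So the Ludorish cognate is 'gurerpe'.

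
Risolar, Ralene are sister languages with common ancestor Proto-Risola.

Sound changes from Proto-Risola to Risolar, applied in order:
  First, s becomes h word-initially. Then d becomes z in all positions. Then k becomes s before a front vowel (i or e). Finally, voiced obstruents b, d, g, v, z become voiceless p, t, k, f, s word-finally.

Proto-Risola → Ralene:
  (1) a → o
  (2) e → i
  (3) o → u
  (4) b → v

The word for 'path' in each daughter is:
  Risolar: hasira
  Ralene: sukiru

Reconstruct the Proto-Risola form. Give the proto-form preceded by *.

*sakira

Position 1: Risolar has h, Ralene has s. Ralene preserves s here (none of its changes turn any other segment into s), so the proto-segment is *s.
Position 2: Risolar has a, Ralene has u. Risolar preserves a here (none of its changes turn any other segment into a), so the proto-segment is *a.
Verify the candidate proto-form against each daughter:
Risolar: *sakira > hakira > hasira  (by debuccalisation, palatalisation)
Ralene: *sakira > sokiro > sukiru  (by vowel merger, vowel merger)
*sakira is the unique common source.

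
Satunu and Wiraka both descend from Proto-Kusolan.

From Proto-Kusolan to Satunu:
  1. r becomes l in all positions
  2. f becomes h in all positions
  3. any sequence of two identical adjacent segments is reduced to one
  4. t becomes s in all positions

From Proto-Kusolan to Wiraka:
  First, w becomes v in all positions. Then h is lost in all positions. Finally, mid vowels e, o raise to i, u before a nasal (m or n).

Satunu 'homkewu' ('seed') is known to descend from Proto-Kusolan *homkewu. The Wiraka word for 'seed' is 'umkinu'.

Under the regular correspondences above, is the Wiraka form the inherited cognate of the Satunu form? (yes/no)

Derive the expected Wiraka reflex of *homkewu:
Wiraka: *homkewu > homkevu > omkevu > umkevu  (by unconditioned shift, h-loss, pre-nasal raising)
The regular Wiraka reflex would be 'umkevu', but the attested form is 'umkinu'. The correspondence is irregular, so they are not cognates (the Wiraka form has a different source).

no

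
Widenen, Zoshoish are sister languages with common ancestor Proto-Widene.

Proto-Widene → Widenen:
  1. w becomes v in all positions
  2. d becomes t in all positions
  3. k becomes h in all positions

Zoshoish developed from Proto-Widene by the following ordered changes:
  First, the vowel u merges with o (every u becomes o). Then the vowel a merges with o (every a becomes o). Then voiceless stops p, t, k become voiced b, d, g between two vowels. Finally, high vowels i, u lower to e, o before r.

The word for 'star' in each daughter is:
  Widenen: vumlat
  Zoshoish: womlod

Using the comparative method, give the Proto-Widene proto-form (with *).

*wumlad

Position 5: Widenen has a, Zoshoish has o. Widenen preserves a here (none of its changes turn any other segment into a), so the proto-segment is *a.
Position 6: Widenen has t, Zoshoish has d. Taking the neighbouring segments as reconstructed: Widenen t could go back to *t or *d; Zoshoish d can only go back to *d — the one source consistent with every daughter is *d.
Position 2: Widenen has u, Zoshoish has o. Widenen preserves u here (none of its changes turn any other segment into u), so the proto-segment is *u.
This points to *wumlad. Verify forward in each daughter:
Widenen: *wumlad
  wumlad → vumlad   [unconditioned shift]
  vumlad → vumlat   [unconditioned shift]
  vumlat (rule 3 does not apply)
  giving Widenen vumlat.
Zoshoish: *wumlad
  wumlad → womlad   [vowel merger]
  womlad → womlod   [vowel merger]
  womlod (rule 3 does not apply)
  womlod (rule 4 does not apply)
  giving Zoshoish womlod.
Only *wumlad yields all of Widenen vumlat, Zoshoish womlod.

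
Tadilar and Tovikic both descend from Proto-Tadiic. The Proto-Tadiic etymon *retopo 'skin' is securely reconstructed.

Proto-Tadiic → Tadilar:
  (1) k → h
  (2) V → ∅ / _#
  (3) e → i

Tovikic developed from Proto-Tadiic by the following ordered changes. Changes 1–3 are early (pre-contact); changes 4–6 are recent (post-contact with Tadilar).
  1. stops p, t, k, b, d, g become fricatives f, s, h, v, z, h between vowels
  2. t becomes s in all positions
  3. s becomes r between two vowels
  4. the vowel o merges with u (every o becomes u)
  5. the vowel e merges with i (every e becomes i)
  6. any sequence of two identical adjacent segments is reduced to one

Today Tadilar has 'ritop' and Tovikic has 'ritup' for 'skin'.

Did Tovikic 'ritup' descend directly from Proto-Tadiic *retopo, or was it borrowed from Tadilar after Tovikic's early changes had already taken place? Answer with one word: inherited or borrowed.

If inherited, *retopo would pass through all of Tovikic's changes:
Tovikic: start from *retopo.
  rule 1 (intervocalic lenition): retopo → resofo
  rule 2: no change — resofo
  rule 3 (rhotacism): resofo → rerofo
  rule 4 (vowel merger): rerofo → rerufu
  rule 5 (vowel merger): rerufu → rirufu
  rule 6: no change — rirufu
  ⇒ Tovikic rirufu
If borrowed from Tadilar 'ritop' after the early changes, it would undergo only the recent ones:
  rule 4 (vowel merger): ritop → ritup
  rule 5 (vowel merger): no change (ritup)
  rule 6 (degemination): no change (ritup)
  ⇒ as a loan: ritup
Tovikic 'ritup' matches the loan outcome 'ritup', not the inherited 'rirufu' — it skipped the early Tovikic changes, so it was borrowed from Tadilar.

borrowed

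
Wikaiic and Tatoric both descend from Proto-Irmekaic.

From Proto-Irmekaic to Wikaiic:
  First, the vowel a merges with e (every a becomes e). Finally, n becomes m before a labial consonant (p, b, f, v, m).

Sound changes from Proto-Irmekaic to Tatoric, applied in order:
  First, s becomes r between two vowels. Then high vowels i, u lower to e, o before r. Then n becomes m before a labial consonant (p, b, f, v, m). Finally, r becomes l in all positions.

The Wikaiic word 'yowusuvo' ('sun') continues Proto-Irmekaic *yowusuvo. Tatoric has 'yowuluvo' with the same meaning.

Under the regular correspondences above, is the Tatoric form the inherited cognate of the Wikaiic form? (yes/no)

no

Derive the expected Tatoric reflex of *yowusuvo:
Tatoric: start from *yowusuvo.
  rule 1 (rhotacism): yowusuvo → yowuruvo
  rule 2 (pre-rhotic lowering): yowuruvo → yoworuvo
  rule 3: no change — yoworuvo
  rule 4 (unconditioned shift): yoworuvo → yowoluvo
  ⇒ Tatoric yowoluvo
The regular Tatoric reflex would be 'yowoluvo', but the attested form is 'yowuluvo'. The correspondence is irregular, so they are not cognates (the Tatoric form has a different source).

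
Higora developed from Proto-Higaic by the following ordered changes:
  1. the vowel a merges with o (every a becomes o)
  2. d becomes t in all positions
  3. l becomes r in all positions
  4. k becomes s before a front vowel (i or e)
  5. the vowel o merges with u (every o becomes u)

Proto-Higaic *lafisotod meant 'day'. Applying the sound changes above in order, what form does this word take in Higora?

Higora: *lafisotod
  lafisotod → lofisotod   [vowel merger]
  lofisotod → lofisotot   [unconditioned shift]
  lofisotot → rofisotot   [unconditioned shift]
  rofisotot (rule 4 does not apply)
  rofisotot → rufisutut   [vowel merger]
  giving Higora rufisutut.

rufisutut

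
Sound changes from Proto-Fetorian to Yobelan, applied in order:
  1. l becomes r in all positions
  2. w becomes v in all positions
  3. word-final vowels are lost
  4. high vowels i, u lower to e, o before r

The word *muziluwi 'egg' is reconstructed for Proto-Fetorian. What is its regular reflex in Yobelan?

muzeruv

Yobelan: *muziluwi
  muziluwi → muziruwi   [unconditioned shift]
  muziruwi → muziruvi   [unconditioned shift]
  muziruvi → muziruv   [apocope]
  muziruv → muzeruv   [pre-rhotic lowering]
  giving Yobelan muzeruv.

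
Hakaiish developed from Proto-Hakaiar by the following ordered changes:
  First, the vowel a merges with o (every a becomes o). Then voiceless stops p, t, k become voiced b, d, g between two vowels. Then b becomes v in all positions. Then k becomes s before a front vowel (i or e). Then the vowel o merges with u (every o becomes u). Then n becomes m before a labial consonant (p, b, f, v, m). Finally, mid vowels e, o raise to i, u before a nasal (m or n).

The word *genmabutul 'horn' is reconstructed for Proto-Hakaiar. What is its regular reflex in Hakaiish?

gimmuvudul

Hakaiish: *genmabutul
  genmabutul → genmobutul   [vowel merger]
  genmobutul → genmobudul   [intervocalic voicing]
  genmobudul → genmovudul   [unconditioned shift]
  genmovudul (rule 4 does not apply)
  genmovudul → genmuvudul   [vowel merger]
  genmuvudul → gemmuvudul   [nasal place assimilation]
  gemmuvudul → gimmuvudul   [pre-nasal raising]
  giving Hakaiish gimmuvudul.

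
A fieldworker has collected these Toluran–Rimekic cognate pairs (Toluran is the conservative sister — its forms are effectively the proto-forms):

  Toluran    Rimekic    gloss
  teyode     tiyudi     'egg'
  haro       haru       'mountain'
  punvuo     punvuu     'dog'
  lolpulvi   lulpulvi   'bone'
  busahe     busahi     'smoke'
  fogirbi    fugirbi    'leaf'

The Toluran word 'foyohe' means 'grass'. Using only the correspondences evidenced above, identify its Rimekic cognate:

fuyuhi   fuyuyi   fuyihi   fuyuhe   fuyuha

fuyuhi

teyode ~ tiyudi, lolpulvi ~ lulpulvi — Toluran o corresponds to Rimekic u after a consonant, before a consonant other than r, m, n, p, b, f, v.
teyode ~ tiyudi, busahe ~ busahi — Toluran e corresponds to Rimekic i word-finally.
Applying these to Toluran 'foyohe':
  foyohe → fuyohe   (o→u after a consonant, before a consonant other than r, m, n, p, b, f, v)
  fuyohe → fuyuhe   (o→u after a consonant, before a consonant other than r, m, n, p, b, f, v)
  fuyuhe → fuyuhi   (e→i word-finally)
So the Rimekic cognate is 'fuyuhi'.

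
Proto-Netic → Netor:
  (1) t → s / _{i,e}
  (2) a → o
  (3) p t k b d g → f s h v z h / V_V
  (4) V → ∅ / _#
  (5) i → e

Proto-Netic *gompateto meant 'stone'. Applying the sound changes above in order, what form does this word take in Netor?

Netor: *gompateto > gompaseto > gomposeto > gomposeso > gomposes  (by palatalisation, vowel merger, intervocalic lenition, apocope)

gomposes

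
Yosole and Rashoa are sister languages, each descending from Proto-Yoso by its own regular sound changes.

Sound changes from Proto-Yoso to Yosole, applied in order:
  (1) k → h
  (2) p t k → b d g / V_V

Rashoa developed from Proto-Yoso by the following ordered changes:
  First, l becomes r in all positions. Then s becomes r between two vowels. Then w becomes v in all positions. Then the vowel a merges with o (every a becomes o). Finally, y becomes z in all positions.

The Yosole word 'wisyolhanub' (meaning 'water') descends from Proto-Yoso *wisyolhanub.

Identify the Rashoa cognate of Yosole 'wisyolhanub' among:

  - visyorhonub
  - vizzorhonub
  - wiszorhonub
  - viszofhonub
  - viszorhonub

viszorhonub

Rashoa: *wisyolhanub > wisyorhanub > visyorhanub > visyorhonub > viszorhonub  (by unconditioned shift, unconditioned shift, vowel merger, unconditioned shift)
The other candidates each miss or misapply at least one Rashoa change.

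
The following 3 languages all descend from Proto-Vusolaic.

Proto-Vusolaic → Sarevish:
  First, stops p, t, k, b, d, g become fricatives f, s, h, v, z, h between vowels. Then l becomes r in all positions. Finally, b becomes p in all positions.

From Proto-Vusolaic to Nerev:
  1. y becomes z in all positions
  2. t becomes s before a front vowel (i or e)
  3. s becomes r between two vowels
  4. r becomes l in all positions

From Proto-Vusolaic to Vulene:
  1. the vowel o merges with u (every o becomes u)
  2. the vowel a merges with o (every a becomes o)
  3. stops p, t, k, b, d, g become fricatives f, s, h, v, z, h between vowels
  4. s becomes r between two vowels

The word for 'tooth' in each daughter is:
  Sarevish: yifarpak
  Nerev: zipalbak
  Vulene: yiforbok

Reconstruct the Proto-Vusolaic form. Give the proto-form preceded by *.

*yiparbak

Position 7: Sarevish has a, Nerev has a, Vulene has o. Sarevish preserves a here (none of its changes turn any other segment into a), so the proto-segment is *a.
Position 3: Sarevish has f, Nerev has p, Vulene has f. Nerev preserves p here (none of its changes turn any other segment into p), so the proto-segment is *p.
Continuing position by position gives *yiparbak; check it forward:
Sarevish: *yiparbak
  yiparbak → yifarbak   [intervocalic lenition]
  yifarbak (rule 2 does not apply)
  yifarbak → yifarpak   [unconditioned shift]
  giving Sarevish yifarpak.
Nerev: *yiparbak > ziparbak > zipalbak  (by unconditioned shift, unconditioned shift)
Vulene: start from *yiparbak.
  rule 1: no change — yiparbak
  rule 2 (vowel merger): yiparbak → yiporbok
  rule 3 (intervocalic lenition): yiporbok → yiforbok
  rule 4: no change — yiforbok
  ⇒ Vulene yiforbok
*yiparbak is the unique common source.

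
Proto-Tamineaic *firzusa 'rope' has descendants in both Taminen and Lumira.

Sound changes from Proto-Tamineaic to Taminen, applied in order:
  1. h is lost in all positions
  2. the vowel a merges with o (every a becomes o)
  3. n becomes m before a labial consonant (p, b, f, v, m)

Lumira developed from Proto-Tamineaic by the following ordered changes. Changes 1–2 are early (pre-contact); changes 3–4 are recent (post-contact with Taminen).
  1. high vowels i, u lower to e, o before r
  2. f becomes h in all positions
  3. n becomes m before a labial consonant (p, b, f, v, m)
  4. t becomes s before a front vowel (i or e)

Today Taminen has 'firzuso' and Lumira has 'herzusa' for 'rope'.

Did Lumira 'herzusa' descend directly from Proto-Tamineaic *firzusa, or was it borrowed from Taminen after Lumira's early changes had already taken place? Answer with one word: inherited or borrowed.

If inherited, *firzusa would pass through all of Lumira's changes:
Lumira: *firzusa > ferzusa > herzusa  (by pre-rhotic lowering, unconditioned shift)
If borrowed from Taminen 'firzuso' after the early changes, it would undergo only the recent ones:
  rule 3 (nasal place assimilation): no change (firzuso)
  rule 4 (palatalisation): no change (firzuso)
  ⇒ as a loan: firzuso
Lumira 'herzusa' matches the inherited outcome exactly, so it is an inherited cognate, not a loan.

inherited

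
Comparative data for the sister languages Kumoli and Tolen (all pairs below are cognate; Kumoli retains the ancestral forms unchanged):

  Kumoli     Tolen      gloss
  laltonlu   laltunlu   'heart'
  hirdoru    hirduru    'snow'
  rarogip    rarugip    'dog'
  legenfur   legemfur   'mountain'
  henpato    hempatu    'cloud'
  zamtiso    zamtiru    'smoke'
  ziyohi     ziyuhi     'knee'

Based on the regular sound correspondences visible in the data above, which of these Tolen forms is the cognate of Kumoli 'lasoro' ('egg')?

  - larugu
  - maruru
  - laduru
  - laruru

zamtiso ~ zamtiru — Kumoli s corresponds to Tolen r between vowels (before a back vowel).
hirdoru ~ hirduru — Kumoli o corresponds to Tolen u after a consonant, before r.
henpato ~ hempatu, zamtiso ~ zamtiru — Kumoli o corresponds to Tolen u word-finally.
Applying these to Kumoli 'lasoro':
  lasoro → laroro   (s→r between vowels (before a back vowel))
  laroro → laruro   (o→u after a consonant, before r)
  laruro → laruru   (o→u word-finally)
So the Tolen cognate is 'laruru'.

laruru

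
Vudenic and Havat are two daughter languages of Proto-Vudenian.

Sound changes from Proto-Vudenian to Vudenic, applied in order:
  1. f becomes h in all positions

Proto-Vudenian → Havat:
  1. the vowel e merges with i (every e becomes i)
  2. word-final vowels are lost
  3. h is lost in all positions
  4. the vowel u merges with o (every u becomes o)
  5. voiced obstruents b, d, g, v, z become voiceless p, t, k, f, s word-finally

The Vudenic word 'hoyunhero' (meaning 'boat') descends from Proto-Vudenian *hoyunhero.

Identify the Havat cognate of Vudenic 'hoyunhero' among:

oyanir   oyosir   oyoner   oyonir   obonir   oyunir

oyonir

Havat: *hoyunhero
  hoyunhero → hoyunhiro   [vowel merger]
  hoyunhiro → hoyunhir   [apocope]
  hoyunhir → oyunir   [h-loss]
  oyunir → oyonir   [vowel merger]
  oyonir (rule 5 does not apply)
  giving Havat oyonir.
The other candidates each miss or misapply at least one Havat change.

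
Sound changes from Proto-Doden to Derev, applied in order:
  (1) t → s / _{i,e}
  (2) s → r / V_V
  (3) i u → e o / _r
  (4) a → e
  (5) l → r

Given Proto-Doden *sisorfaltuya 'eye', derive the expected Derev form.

serorfertuye

Derev: *sisorfaltuya > sirorfaltuya > serorfaltuya > serorfeltuye > serorfertuye  (by rhotacism, pre-rhotic lowering, vowel merger, unconditioned shift)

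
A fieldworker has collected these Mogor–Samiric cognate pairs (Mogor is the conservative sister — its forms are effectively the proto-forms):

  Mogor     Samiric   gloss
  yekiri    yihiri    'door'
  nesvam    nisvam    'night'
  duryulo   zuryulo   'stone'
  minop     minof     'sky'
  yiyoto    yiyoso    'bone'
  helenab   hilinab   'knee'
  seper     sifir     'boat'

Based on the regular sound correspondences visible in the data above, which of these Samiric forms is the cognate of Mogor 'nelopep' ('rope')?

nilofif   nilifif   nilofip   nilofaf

nilofif

yekiri ~ yihiri, nesvam ~ nisvam — Mogor e corresponds to Samiric i after a consonant, before a consonant other than r, m, n, p, b, f, v.
seper ~ sifir — Mogor p corresponds to Samiric f between vowels (before a front vowel).
seper ~ sifir — Mogor e corresponds to Samiric i after a consonant, before a labial obstruent.
minop ~ minof — Mogor p corresponds to Samiric f word-finally.
Applying these to Mogor 'nelopep':
  nelopep → nilopep   (e→i after a consonant, before a consonant other than r, m, n, p, b, f, v)
  nilopep → nilofep   (p→f between vowels (before a front vowel))
  nilofep → nilofip   (e→i after a consonant, before a labial obstruent)
  nilofip → nilofif   (p→f word-finally)
So the Samiric cognate is 'nilofif'.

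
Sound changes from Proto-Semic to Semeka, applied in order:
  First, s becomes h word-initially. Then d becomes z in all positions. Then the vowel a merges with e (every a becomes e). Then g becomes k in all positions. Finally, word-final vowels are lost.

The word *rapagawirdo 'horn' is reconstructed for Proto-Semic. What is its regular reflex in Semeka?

repekewirz

Semeka: *rapagawirdo
  rapagawirdo (rule 1 does not apply)
  rapagawirdo → rapagawirzo   [unconditioned shift]
  rapagawirzo → repegewirzo   [vowel merger]
  repegewirzo → repekewirzo   [unconditioned shift]
  repekewirzo → repekewirz   [apocope]
  giving Semeka repekewirz.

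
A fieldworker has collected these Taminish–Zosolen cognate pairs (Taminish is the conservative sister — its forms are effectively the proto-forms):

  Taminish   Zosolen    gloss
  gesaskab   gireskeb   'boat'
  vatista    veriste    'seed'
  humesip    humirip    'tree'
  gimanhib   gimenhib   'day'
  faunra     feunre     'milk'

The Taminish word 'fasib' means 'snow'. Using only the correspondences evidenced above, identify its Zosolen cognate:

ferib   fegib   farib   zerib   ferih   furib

ferib

gesaskab ~ gireskeb, vatista ~ veriste — Taminish a corresponds to Zosolen e after a consonant, before a consonant other than r, m, n, p, b, f, v.
humesip ~ humirip — Taminish s corresponds to Zosolen r between vowels (before a front vowel).
Applying these to Taminish 'fasib':
  fasib → fesib   (a→e after a consonant, before a consonant other than r, m, n, p, b, f, v)
  fesib → ferib   (s→r between vowels (before a front vowel))
So the Zosolen cognate is 'ferib'.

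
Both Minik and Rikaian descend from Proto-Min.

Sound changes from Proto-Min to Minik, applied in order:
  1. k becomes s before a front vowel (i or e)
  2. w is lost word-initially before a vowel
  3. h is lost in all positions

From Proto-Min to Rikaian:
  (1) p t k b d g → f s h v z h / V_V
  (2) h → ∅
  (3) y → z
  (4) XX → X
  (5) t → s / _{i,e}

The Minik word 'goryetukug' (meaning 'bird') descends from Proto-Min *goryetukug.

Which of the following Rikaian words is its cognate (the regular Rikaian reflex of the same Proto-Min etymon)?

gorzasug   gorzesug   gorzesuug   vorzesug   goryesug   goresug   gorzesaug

gorzesug

Rikaian: start from *goryetukug.
  rule 1 (intervocalic lenition): goryetukug → goryesuhug
  rule 2 (h-loss): goryesuhug → goryesuug
  rule 3 (unconditioned shift): goryesuug → gorzesuug
  rule 4 (degemination): gorzesuug → gorzesug
  rule 5: no change — gorzesug
  ⇒ Rikaian gorzesug
Among the options, 'gorzesug' alone shows every Rikaian change applied in order.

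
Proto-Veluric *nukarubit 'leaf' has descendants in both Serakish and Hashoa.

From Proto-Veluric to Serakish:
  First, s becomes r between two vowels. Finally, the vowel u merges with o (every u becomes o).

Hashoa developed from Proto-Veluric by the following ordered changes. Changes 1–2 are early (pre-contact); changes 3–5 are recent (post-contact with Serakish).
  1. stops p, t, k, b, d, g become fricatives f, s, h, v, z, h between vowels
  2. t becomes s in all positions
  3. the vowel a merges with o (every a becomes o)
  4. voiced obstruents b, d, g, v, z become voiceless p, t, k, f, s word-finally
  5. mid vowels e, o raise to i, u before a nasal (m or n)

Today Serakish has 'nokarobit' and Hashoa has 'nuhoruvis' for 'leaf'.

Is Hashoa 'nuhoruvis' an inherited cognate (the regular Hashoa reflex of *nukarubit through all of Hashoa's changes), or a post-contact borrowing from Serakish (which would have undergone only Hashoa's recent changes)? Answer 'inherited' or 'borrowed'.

inherited

If inherited, *nukarubit would pass through all of Hashoa's changes:
Hashoa: *nukarubit
  nukarubit → nuharuvit   [intervocalic lenition]
  nuharuvit → nuharuvis   [unconditioned shift]
  nuharuvis → nuhoruvis   [vowel merger]
  nuhoruvis (rule 4 does not apply)
  nuhoruvis (rule 5 does not apply)
  giving Hashoa nuhoruvis.
If borrowed from Serakish 'nokarobit' after the early changes, it would undergo only the recent ones:
  rule 3 (vowel merger): nokarobit → nokorobit
  rule 4 (final devoicing): no change (nokorobit)
  rule 5 (pre-nasal raising): no change (nokorobit)
  ⇒ as a loan: nokorobit
Hashoa 'nuhoruvis' matches the inherited outcome exactly, so it is an inherited cognate, not a loan.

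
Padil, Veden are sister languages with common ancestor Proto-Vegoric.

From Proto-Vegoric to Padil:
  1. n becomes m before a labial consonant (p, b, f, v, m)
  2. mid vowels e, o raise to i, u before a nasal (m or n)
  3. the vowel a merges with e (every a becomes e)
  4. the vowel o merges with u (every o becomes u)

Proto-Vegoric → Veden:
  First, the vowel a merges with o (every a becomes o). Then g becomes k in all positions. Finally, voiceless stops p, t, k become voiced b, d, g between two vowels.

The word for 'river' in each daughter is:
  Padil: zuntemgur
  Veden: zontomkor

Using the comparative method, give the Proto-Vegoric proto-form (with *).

*zontamgor

Position 5: Padil has e, Veden has o. Taking the neighbouring segments as reconstructed: Padil e can only go back to *a; Veden o could go back to *a or *o — the one source consistent with every daughter is *a.
Position 2: Padil has u, Veden has o. Taking the neighbouring segments as reconstructed: Padil u could go back to *o or *u; Veden o could go back to *a or *o — the one source consistent with every daughter is *o.
This points to *zontamgor. Verify forward in each daughter:
Padil: start from *zontamgor.
  rule 1: no change — zontamgor
  rule 2 (pre-nasal raising): zontamgor → zuntamgor
  rule 3 (vowel merger): zuntamgor → zuntemgor
  rule 4 (vowel merger): zuntemgor → zuntemgur
  ⇒ Padil zuntemgur
Veden: *zontamgor > zontomgor > zontomkor  (by vowel merger, unconditioned shift)
*zontamgor is the unique common source.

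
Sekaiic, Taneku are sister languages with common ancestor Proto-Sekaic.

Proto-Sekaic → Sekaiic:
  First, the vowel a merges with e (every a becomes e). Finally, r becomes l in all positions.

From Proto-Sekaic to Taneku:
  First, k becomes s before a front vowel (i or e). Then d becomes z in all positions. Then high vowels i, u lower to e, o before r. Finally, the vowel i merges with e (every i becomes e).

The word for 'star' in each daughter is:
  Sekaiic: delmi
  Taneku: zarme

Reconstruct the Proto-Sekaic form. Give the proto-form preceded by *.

*darmi

Position 2: Sekaiic has e, Taneku has a. Taneku preserves a here (none of its changes turn any other segment into a), so the proto-segment is *a.
Position 5: Sekaiic has i, Taneku has e. Sekaiic preserves i here (none of its changes turn any other segment into i), so the proto-segment is *i.
Position 1: Sekaiic has d, Taneku has z. Sekaiic preserves d here (none of its changes turn any other segment into d), so the proto-segment is *d.
Verify the candidate proto-form against each daughter:
Sekaiic: *darmi > dermi > delmi  (by vowel merger, unconditioned shift)
Taneku: *darmi
  darmi (rule 1 does not apply)
  darmi → zarmi   [unconditioned shift]
  zarmi (rule 3 does not apply)
  zarmi → zarme   [vowel merger]
  giving Taneku zarme.
No other proto-form is consistent with every reflex, so the reconstruction is *darmi.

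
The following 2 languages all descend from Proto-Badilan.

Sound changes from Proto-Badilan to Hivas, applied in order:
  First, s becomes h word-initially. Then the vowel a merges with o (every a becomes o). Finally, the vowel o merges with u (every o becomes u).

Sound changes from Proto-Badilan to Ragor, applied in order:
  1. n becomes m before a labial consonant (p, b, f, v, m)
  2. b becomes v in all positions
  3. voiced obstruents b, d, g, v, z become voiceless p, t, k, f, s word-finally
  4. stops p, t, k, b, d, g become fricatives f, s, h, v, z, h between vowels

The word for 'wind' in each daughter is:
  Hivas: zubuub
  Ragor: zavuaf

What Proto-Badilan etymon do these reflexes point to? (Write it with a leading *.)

Position 2: Hivas has u, Ragor has a. Ragor preserves a here (none of its changes turn any other segment into a), so the proto-segment is *a.
Position 3: Hivas has b, Ragor has v. Hivas preserves b here (none of its changes turn any other segment into b), so the proto-segment is *b.
Verify the candidate proto-form against each daughter:
Hivas: *zabuab > zobuob > zubuub  (by vowel merger, vowel merger)
Ragor: start from *zabuab.
  rule 1: no change — zabuab
  rule 2 (unconditioned shift): zabuab → zavuav
  rule 3 (final devoicing): zavuav → zavuaf
  rule 4: no change — zavuaf
  ⇒ Ragor zavuaf
Only *zabuab yields all of Hivas zubuub, Ragor zavuaf.

*zabuab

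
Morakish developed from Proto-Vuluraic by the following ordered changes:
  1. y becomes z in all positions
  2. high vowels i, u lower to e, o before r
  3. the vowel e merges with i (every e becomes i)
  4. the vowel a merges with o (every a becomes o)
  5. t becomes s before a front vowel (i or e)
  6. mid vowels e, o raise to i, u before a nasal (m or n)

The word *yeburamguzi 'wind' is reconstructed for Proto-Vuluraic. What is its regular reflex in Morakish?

Morakish: *yeburamguzi > zeburamguzi > zeboramguzi > ziboramguzi > ziboromguzi > ziborumguzi  (by unconditioned shift, pre-rhotic lowering, vowel merger, vowel merger, pre-nasal raising)

ziborumguzi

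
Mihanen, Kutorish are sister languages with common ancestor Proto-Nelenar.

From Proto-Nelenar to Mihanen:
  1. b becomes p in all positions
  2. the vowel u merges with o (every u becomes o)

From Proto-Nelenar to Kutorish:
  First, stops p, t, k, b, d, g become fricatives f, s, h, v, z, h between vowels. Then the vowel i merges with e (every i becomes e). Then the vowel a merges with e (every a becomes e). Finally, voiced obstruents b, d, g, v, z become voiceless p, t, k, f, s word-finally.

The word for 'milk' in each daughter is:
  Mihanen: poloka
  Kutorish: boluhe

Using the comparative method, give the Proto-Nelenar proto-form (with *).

*boluka

Position 1: Mihanen has p, Kutorish has b. Kutorish preserves b here (none of its changes turn any other segment into b), so the proto-segment is *b.
Position 5: Mihanen has k, Kutorish has h. Mihanen preserves k here (none of its changes turn any other segment into k), so the proto-segment is *k.
This points to *boluka. Verify forward in each daughter:
Mihanen: start from *boluka.
  rule 1 (unconditioned shift): boluka → poluka
  rule 2 (vowel merger): poluka → poloka
  ⇒ Mihanen poloka
Kutorish: start from *boluka.
  rule 1 (intervocalic lenition): boluka → boluha
  rule 2: no change — boluha
  rule 3 (vowel merger): boluha → boluhe
  rule 4: no change — boluhe
  ⇒ Kutorish boluhe
No other proto-form is consistent with every reflex, so the reconstruction is *boluka.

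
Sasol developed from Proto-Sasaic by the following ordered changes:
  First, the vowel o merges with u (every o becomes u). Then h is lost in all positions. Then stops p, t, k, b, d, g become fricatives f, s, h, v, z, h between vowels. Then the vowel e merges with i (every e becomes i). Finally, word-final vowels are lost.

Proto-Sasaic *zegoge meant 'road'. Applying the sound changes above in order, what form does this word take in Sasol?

zihuh

Sasol: *zegoge > zeguge > zehuhe > zihuhi > zihuh  (by vowel merger, intervocalic lenition, vowel merger, apocope)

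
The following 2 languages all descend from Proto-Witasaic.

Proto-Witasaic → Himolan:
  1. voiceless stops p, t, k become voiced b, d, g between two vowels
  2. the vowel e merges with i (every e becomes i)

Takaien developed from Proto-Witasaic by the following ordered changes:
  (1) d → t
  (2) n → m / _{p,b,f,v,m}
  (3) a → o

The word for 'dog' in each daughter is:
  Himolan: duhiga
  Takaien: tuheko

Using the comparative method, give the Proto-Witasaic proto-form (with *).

*duheka

Position 4: Himolan has i, Takaien has e. Takaien preserves e here (none of its changes turn any other segment into e), so the proto-segment is *e.
Position 5: Himolan has g, Takaien has k. Takaien preserves k here (none of its changes turn any other segment into k), so the proto-segment is *k.
Position 6: Himolan has a, Takaien has o. Himolan preserves a here (none of its changes turn any other segment into a), so the proto-segment is *a.
This points to *duheka. Verify forward in each daughter:
Himolan: *duheka > duhega > duhiga  (by intervocalic voicing, vowel merger)
Takaien: *duheka > tuheka > tuheko  (by unconditioned shift, vowel merger)
*duheka is the unique common source.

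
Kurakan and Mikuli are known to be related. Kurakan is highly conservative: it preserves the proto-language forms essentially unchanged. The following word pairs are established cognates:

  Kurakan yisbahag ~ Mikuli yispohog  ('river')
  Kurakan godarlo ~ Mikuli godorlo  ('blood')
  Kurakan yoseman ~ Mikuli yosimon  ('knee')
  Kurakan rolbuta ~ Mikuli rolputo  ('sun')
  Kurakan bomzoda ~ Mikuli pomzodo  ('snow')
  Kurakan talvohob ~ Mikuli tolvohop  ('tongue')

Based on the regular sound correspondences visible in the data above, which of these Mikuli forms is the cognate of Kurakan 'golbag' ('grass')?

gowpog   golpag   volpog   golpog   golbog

golpog

yisbahag ~ yispohog — Kurakan b corresponds to Mikuli p after a consonant, before a back vowel.
yisbahag ~ yispohog, talvohob ~ tolvohop — Kurakan a corresponds to Mikuli o after a consonant, before a consonant other than r, m, n, p, b, f, v.
Applying these to Kurakan 'golbag':
  golbag → golpag   (b→p after a consonant, before a back vowel)
  golpag → golpog   (a→o after a consonant, before a consonant other than r, m, n, p, b, f, v)
So the Mikuli cognate is 'golpog'.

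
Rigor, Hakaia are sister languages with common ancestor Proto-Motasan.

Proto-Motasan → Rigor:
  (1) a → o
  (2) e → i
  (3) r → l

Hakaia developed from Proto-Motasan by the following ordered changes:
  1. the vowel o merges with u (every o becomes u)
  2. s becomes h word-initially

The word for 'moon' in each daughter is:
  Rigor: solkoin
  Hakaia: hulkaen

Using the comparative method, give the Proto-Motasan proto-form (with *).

*solkaen

Position 2: Rigor has o, Hakaia has u. Taking the neighbouring segments as reconstructed: Rigor o could go back to *a or *o; Hakaia u could go back to *o or *u — the one source consistent with every daughter is *o.
Position 6: Rigor has i, Hakaia has e. Hakaia preserves e here (none of its changes turn any other segment into e), so the proto-segment is *e.
This points to *solkaen. Verify forward in each daughter:
Rigor: *solkaen > solkoen > solkoin  (by vowel merger, vowel merger)
Hakaia: start from *solkaen.
  rule 1 (vowel merger): solkaen → sulkaen
  rule 2 (debuccalisation): sulkaen → hulkaen
  ⇒ Hakaia hulkaen
Only *solkaen yields all of Rigor solkoin, Hakaia hulkaen.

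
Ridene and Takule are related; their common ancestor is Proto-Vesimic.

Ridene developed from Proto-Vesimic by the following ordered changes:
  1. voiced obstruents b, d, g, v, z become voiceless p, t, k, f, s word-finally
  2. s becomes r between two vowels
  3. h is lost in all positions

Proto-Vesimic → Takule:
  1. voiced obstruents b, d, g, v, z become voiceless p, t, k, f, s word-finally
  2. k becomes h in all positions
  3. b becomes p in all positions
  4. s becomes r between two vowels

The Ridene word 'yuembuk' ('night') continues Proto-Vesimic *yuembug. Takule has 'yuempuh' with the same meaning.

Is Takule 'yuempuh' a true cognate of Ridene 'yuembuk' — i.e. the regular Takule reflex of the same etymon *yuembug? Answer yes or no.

yes

Derive the expected Takule reflex of *yuembug:
Takule: *yuembug
  yuembug → yuembuk   [final devoicing]
  yuembuk → yuembuh   [unconditioned shift]
  yuembuh → yuempuh   [unconditioned shift]
  yuempuh (rule 4 does not apply)
  giving Takule yuempuh.
Takule 'yuempuh' matches the regular reflex exactly, so the pair is cognate.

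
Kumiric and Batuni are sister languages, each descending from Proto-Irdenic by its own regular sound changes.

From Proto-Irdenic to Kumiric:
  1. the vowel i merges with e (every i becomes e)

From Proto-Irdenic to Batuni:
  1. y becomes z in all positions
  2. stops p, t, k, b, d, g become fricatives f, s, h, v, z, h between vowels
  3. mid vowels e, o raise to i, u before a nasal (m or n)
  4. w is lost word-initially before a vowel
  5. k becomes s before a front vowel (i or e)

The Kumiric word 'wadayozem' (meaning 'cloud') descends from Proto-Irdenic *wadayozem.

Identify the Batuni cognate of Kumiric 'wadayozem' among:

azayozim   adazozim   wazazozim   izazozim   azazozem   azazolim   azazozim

Batuni: *wadayozem > wadazozem > wazazozem > wazazozim > azazozim  (by unconditioned shift, intervocalic lenition, pre-nasal raising, glide loss)

azazozim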